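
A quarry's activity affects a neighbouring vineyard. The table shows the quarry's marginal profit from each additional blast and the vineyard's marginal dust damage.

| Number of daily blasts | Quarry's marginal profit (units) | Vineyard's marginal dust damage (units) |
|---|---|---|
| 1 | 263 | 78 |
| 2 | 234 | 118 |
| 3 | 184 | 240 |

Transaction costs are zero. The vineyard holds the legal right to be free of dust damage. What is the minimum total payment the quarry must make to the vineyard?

Efficient level: marginal profit ≥ marginal dust damage through level 2, so k* = 2.
With the vineyard holding the right, the quarry must at least compensate total damage at k*: 78 + 118 = 196.

196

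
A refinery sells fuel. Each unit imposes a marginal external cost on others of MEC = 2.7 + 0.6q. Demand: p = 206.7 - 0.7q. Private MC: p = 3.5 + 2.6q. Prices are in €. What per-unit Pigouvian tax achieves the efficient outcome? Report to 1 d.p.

Social marginal cost = private MC + MEC = 6.2 + 3.2q.
Set SMC = demand: 6.2 + 3.2q = 206.7 - 0.7q → q* = 51.4103.
The Pigouvian tax equals MEC at q*: 2.7 + 0.6×51.4103 = 33.5462.

tax = €33.5 per unit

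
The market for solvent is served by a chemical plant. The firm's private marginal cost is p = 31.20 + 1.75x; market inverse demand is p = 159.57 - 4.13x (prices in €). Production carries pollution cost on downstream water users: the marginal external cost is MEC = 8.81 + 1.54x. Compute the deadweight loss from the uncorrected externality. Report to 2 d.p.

DWL = €121.32

Market equilibrium (private): 31.20 + 1.75x = 159.57 - 4.13x → x_m = 21.8316.
Social marginal cost = private MC + MEC = 40.01 + 3.29x.
Set SMC = demand: 40.01 + 3.29x = 159.57 - 4.13x → x* = 16.1132.
The loss is the area between SMC and demand from x* to x_m; with linear curves that's a triangle of height MEC(x_m).
DWL = ½ × 5.7184 × 42.4307 = 121.3179.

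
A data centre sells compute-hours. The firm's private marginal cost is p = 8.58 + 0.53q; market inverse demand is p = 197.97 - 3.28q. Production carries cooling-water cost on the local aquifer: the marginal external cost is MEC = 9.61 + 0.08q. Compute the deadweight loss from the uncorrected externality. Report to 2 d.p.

Market equilibrium (private): 8.58 + 0.53q = 197.97 - 3.28q → q_m = 49.7087.
Social marginal cost = private MC + MEC = 18.19 + 0.61q.
Set SMC = demand: 18.19 + 0.61q = 197.97 - 3.28q → q* = 46.2159.
Between q* and q_m the wedge SMC − demand runs linearly from 0 to MEC(q_m), so the loss is a triangle.
DWL = ½ × 3.4928 × 13.5867 = 23.7278.

DWL = 23.73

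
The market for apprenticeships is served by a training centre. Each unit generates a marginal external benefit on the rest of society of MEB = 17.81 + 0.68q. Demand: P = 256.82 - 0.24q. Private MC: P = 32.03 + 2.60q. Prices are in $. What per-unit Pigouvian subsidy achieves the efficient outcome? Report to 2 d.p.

subsidy = $94.18 per unit

Social marginal cost = private MC − MEB = 14.22 + 1.92q.
Set SMC = demand: 14.22 + 1.92q = 256.82 - 0.24q → q* = 112.3148.
The Pigouvian subsidy equals MEB at q*: 17.81 + 0.68×112.3148 = 94.1841.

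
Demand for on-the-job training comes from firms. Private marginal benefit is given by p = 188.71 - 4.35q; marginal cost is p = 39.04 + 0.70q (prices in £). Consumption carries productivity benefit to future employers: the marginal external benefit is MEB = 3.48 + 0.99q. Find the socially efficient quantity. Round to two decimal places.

q* = 37.72

Social marginal benefit = demand + MEB = 192.19 - 3.36q.
Set SMB = MC: 192.19 - 3.36q = 39.04 + 0.70q → q* = 37.7217.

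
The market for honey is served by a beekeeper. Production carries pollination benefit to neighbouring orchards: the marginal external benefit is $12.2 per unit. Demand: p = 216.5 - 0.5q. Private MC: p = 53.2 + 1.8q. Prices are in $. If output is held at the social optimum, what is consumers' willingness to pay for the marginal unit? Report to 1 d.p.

P = $178.3

Social marginal cost = private MC − MEB = 41.0 + 1.8q.
Set SMC = demand: 41.0 + 1.8q = 216.5 - 0.5q → q* = 76.3043.
Consumer price on the demand curve at q*: 216.5 − 0.5×76.3043 = 178.3479.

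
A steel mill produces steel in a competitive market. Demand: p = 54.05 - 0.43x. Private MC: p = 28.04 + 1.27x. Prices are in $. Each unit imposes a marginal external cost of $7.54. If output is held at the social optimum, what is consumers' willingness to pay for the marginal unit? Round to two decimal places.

Social marginal cost = private MC + MEC = 35.58 + 1.27x.
Set SMC = demand: 35.58 + 1.27x = 54.05 - 0.43x → x* = 10.8647.
Consumer price on the demand curve at x*: 54.05 − 0.43×10.8647 = 49.3782.

P = $49.38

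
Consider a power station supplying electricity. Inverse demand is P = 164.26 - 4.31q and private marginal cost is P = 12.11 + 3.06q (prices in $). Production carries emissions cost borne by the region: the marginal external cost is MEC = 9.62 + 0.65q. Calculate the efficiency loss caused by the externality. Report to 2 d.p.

Market equilibrium (private): 12.11 + 3.06q = 164.26 - 4.31q → q_m = 20.6445.
Social marginal cost = private MC + MEC = 21.73 + 3.71q.
Set SMC = demand: 21.73 + 3.71q = 164.26 - 4.31q → q* = 17.7718.
The welfare-loss triangle has base |q_m − q*| and height MEC(q_m) (the vertical gap between SMC and demand is zero at q* and MEC at q_m).
DWL = ½ × 2.8727 × 23.0389 = 33.0919.

DWL = $33.09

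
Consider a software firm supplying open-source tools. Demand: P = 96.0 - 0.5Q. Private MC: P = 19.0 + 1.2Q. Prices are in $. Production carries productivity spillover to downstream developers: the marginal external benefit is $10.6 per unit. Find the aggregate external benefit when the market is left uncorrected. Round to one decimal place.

Market equilibrium (private): 19.0 + 1.2Q = 96.0 - 0.5Q → Q_m = 45.2941.
Total external benefit = MEB × Q_m = 10.6 × 45.2941 = 480.1175.

$480.1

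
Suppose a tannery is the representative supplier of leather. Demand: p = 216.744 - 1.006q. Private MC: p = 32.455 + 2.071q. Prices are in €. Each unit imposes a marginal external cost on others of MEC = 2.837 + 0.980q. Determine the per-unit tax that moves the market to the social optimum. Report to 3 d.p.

Social marginal cost = private MC + MEC = 35.292 + 3.051q.
Set SMC = demand: 35.292 + 3.051q = 216.744 - 1.006q → q* = 44.7257.
The Pigouvian tax equals MEC at q*: 2.837 + 0.980×44.7257 = 46.6682.

tax = €46.668 per unit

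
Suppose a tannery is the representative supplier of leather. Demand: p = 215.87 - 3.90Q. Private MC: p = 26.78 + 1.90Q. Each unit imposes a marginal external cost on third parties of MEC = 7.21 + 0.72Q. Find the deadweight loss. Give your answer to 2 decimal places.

DWL = 72.20

Market equilibrium (private): 26.78 + 1.90Q = 215.87 - 3.90Q → Q_m = 32.6017.
Social marginal cost = private MC + MEC = 33.99 + 2.62Q.
Set SMC = demand: 33.99 + 2.62Q = 215.87 - 3.90Q → Q* = 27.8957.
The welfare-loss triangle has base |Q_m − Q*| and height MEC(Q_m) (the vertical gap between SMC and demand is zero at Q* and MEC at Q_m).
DWL = ½ × 4.7060 × 30.6832 = 72.1976.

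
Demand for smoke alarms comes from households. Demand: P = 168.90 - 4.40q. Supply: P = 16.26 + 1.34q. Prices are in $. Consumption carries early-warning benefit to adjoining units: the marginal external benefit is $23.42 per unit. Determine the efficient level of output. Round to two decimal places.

Social marginal benefit = demand + MEB = 192.32 - 4.40q.
Set SMB = MC: 192.32 - 4.40q = 16.26 + 1.34q → q* = 30.6725.

q* = 30.67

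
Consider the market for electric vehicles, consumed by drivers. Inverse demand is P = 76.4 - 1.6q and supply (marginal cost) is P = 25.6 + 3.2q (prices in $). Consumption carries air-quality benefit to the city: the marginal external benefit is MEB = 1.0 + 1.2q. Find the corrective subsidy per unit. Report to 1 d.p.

Social marginal benefit = demand + MEB = 77.4 - 0.4q.
Set SMB = MC: 77.4 - 0.4q = 25.6 + 3.2q → q* = 14.3889.
The Pigouvian subsidy equals MEB at q*: 1.0 + 1.2×14.3889 = 18.2667.

subsidy = $18.3 per unit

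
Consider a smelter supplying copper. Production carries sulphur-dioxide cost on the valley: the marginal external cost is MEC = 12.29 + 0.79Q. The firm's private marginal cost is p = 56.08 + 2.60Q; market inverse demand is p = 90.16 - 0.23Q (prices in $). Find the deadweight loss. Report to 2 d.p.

DWL = $65.66

Market equilibrium (private): 56.08 + 2.60Q = 90.16 - 0.23Q → Q_m = 12.0424.
Social marginal cost = private MC + MEC = 68.37 + 3.39Q.
Set SMC = demand: 68.37 + 3.39Q = 90.16 - 0.23Q → Q* = 6.0193.
Between Q* and Q_m the wedge SMC − demand runs linearly from 0 to MEC(Q_m), so the loss is a triangle.
DWL = ½ × 6.0231 × 21.8035 = 65.6623.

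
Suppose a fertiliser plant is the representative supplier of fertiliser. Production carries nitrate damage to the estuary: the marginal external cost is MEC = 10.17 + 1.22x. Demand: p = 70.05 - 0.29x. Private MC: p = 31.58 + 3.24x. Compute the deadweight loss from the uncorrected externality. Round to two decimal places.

Market equilibrium (private): 31.58 + 3.24x = 70.05 - 0.29x → x_m = 10.8980.
Social marginal cost = private MC + MEC = 41.75 + 4.46x.
Set SMC = demand: 41.75 + 4.46x = 70.05 - 0.29x → x* = 5.9579.
Between x* and x_m the wedge SMC − demand runs linearly from 0 to MEC(x_m), so the loss is a triangle.
DWL = ½ × 4.9401 × 23.4656 = 57.9612.

DWL = 57.96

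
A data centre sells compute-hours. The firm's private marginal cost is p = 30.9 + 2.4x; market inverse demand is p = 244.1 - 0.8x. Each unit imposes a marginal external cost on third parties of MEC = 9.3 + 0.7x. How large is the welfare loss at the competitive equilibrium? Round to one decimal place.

DWL = 401.2

Market equilibrium (private): 30.9 + 2.4x = 244.1 - 0.8x → x_m = 66.6250.
Social marginal cost = private MC + MEC = 40.2 + 3.1x.
Set SMC = demand: 40.2 + 3.1x = 244.1 - 0.8x → x* = 52.2821.
Between x* and x_m the wedge SMC − demand runs linearly from 0 to MEC(x_m), so the loss is a triangle.
DWL = ½ × 14.3429 × 55.9375 = 401.1530.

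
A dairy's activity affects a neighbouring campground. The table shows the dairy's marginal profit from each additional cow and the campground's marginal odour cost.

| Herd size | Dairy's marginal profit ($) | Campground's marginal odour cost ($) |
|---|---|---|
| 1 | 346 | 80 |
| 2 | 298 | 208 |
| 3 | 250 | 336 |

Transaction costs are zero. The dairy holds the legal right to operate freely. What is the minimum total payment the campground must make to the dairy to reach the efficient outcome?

$250

Left alone the dairy would choose level 3 (marginal profit stays positive).
Efficient level: k* = 2 (marginal profit ≥ marginal odour cost through 2).
The campground must at least cover the dairy's forgone profit from cutting 3→2: 250 = 250.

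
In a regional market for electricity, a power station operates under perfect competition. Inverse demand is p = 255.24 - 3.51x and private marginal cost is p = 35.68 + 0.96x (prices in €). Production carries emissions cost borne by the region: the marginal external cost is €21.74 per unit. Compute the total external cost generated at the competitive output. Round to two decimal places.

€1067.84

Market equilibrium (private): 35.68 + 0.96x = 255.24 - 3.51x → x_m = 49.1186.
Total external cost = MEC × x_m = 21.74 × 49.1186 = 1067.8384.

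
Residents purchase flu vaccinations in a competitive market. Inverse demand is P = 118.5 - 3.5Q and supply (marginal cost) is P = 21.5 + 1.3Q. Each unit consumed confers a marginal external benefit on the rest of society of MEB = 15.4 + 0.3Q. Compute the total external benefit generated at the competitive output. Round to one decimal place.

Market equilibrium (private): 21.5 + 1.3Q = 118.5 - 3.5Q → Q_m = 20.2083.
Total external benefit = ∫₀^{Q_m} (15.4 + 0.3Q) dQ = 15.4×20.2083 + ½×0.3×20.2083² = 372.4641.

372.5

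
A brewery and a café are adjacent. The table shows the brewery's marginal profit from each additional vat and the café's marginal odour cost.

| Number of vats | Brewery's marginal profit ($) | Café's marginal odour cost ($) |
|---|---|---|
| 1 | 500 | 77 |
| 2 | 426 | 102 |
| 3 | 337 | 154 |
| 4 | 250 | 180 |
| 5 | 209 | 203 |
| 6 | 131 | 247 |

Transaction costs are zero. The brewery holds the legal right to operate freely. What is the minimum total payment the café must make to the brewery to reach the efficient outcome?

$131

Left alone the brewery would choose level 6 (marginal profit stays positive).
Efficient level: k* = 5 (marginal profit ≥ marginal odour cost through 5).
The café must at least cover the brewery's forgone profit from cutting 6→5: 131 = 131.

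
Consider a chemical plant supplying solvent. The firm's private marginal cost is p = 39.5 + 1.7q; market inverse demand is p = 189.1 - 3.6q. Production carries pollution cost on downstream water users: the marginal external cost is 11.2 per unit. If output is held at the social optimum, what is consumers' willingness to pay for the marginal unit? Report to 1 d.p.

Social marginal cost = private MC + MEC = 50.7 + 1.7q.
Set SMC = demand: 50.7 + 1.7q = 189.1 - 3.6q → q* = 26.1132.
Consumer price on the demand curve at q*: 189.1 − 3.6×26.1132 = 95.0925.

P = 95.1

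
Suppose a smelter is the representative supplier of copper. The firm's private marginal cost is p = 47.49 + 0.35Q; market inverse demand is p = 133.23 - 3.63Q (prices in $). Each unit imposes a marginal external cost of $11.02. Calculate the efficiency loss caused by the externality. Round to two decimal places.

DWL = $15.26

Market equilibrium (private): 47.49 + 0.35Q = 133.23 - 3.63Q → Q_m = 21.5427.
Social marginal cost = private MC + MEC = 58.51 + 0.35Q.
Set SMC = demand: 58.51 + 0.35Q = 133.23 - 3.63Q → Q* = 18.7739.
Height of the DWL triangle at Q_m is SMC(Q_m) − demand(Q_m) = MEC(Q_m) = 11.0200.
DWL = ½ × 2.7688 × 11.0200 = 15.2561.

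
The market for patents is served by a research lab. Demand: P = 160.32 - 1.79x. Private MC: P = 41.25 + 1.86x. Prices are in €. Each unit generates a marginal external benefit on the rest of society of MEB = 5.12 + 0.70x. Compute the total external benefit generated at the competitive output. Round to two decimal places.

€539.49

Market equilibrium (private): 41.25 + 1.86x = 160.32 - 1.79x → x_m = 32.6219.
Total external benefit = ∫₀^{x_m} (5.12 + 0.70x) dx = 5.12×32.6219 + ½×0.70×32.6219² = 539.4901.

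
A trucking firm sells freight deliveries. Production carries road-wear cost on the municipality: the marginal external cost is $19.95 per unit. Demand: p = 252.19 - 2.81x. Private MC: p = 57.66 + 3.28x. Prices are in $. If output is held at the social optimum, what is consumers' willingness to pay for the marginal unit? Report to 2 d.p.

P = $171.64

Social marginal cost = private MC + MEC = 77.61 + 3.28x.
Set SMC = demand: 77.61 + 3.28x = 252.19 - 2.81x → x* = 28.6667.
Consumer price on the demand curve at x*: 252.19 − 2.81×28.6667 = 171.6366.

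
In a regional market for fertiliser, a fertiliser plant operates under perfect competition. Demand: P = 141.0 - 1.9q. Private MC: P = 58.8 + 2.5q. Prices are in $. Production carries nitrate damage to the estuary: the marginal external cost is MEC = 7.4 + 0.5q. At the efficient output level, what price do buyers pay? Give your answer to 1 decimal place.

P = $112.0

Social marginal cost = private MC + MEC = 66.2 + 3.0q.
Set SMC = demand: 66.2 + 3.0q = 141.0 - 1.9q → q* = 15.2653.
Consumer price on the demand curve at q*: 141.0 − 1.9×15.2653 = 111.9959.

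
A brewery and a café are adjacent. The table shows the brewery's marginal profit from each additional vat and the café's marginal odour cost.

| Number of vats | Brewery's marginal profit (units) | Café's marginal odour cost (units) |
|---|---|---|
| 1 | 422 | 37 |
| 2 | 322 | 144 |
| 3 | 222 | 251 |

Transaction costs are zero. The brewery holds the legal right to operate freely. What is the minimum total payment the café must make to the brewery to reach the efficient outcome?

222

Left alone the brewery would choose level 3 (marginal profit stays positive).
Efficient level: k* = 2 (marginal profit ≥ marginal odour cost through 2).
The café must at least cover the brewery's forgone profit from cutting 3→2: 222 = 222.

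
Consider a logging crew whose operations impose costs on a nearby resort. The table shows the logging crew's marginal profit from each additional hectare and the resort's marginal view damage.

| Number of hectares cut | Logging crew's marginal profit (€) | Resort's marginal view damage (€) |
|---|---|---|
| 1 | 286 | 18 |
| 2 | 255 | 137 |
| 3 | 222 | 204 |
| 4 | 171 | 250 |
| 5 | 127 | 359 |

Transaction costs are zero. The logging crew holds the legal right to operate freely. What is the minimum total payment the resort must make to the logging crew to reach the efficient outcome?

Left alone the logging crew would choose level 5 (marginal profit stays positive).
Efficient level: k* = 3 (marginal profit ≥ marginal view damage through 3).
The resort must at least cover the logging crew's forgone profit from cutting 5→3: 171 + 127 = 298.

€298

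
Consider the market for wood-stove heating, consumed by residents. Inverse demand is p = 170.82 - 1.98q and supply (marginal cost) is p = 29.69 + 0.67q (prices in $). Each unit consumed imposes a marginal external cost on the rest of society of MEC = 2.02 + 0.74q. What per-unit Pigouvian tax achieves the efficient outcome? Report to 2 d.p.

tax = $32.39 per unit

Social marginal benefit = demand − MEC = 168.80 - 2.72q.
Set SMB = MC: 168.80 - 2.72q = 29.69 + 0.67q → q* = 41.0354.
The Pigouvian tax equals MEC at q*: 2.02 + 0.74×41.0354 = 32.3862.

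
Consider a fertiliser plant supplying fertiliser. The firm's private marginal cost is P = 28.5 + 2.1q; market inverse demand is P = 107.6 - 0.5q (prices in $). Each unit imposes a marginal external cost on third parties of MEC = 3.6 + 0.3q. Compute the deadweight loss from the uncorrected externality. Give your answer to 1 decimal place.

DWL = $27.9

Market equilibrium (private): 28.5 + 2.1q = 107.6 - 0.5q → q_m = 30.4231.
Social marginal cost = private MC + MEC = 32.1 + 2.4q.
Set SMC = demand: 32.1 + 2.4q = 107.6 - 0.5q → q* = 26.0345.
The welfare-loss triangle has base |q_m − q*| and height MEC(q_m) (the vertical gap between SMC and demand is zero at q* and MEC at q_m).
DWL = ½ × 4.3886 × 12.7269 = 27.9266.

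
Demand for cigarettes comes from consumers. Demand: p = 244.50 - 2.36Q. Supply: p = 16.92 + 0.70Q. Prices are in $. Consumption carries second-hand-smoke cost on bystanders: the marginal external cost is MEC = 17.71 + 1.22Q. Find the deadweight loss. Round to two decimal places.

Market equilibrium (private): 16.92 + 0.70Q = 244.50 - 2.36Q → Q_m = 74.3725.
Social marginal benefit = demand − MEC = 226.79 - 3.58Q.
Set SMB = MC: 226.79 - 3.58Q = 16.92 + 0.70Q → Q* = 49.0350.
The welfare-loss triangle has base |Q_m − Q*| and height MEC(Q_m) (the vertical gap between SMB and MC is zero at Q* and MEC at Q_m).
DWL = ½ × 25.3375 × 108.4445 = 1373.8563.

DWL = $1373.86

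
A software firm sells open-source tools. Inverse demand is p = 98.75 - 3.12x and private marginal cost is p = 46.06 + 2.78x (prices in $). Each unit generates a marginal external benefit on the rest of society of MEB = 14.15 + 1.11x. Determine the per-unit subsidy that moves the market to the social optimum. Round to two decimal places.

Social marginal cost = private MC − MEB = 31.91 + 1.67x.
Set SMC = demand: 31.91 + 1.67x = 98.75 - 3.12x → x* = 13.9541.
The Pigouvian subsidy equals MEB at x*: 14.15 + 1.11×13.9541 = 29.6391.

subsidy = $29.64 per unit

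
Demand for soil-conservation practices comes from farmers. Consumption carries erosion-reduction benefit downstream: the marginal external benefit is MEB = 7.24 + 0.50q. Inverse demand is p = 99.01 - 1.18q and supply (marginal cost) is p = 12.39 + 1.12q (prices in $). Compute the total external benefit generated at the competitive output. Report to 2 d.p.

Market equilibrium (private): 12.39 + 1.12q = 99.01 - 1.18q → q_m = 37.6609.
Total external benefit = ∫₀^{q_m} (7.24 + 0.50q) dq = 7.24×37.6609 + ½×0.50×37.6609² = 627.2508.

$627.25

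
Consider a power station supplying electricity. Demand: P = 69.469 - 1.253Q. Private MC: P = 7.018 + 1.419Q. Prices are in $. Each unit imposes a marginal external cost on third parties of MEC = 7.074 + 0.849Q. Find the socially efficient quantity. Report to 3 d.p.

Q* = 15.728

Social marginal cost = private MC + MEC = 14.092 + 2.268Q.
Set SMC = demand: 14.092 + 2.268Q = 69.469 - 1.253Q → Q* = 15.7276.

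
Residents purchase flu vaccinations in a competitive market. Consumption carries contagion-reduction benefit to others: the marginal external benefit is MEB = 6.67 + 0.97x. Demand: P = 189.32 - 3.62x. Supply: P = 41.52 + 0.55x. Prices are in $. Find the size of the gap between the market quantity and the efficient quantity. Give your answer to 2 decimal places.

12.83 units

Market equilibrium (private): 41.52 + 0.55x = 189.32 - 3.62x → x_m = 35.4436.
Social marginal benefit = demand + MEB = 195.99 - 2.65x.
Set SMB = MC: 195.99 - 2.65x = 41.52 + 0.55x → x* = 48.2719.
Gap = |35.4436 − 48.2719| = 12.8283.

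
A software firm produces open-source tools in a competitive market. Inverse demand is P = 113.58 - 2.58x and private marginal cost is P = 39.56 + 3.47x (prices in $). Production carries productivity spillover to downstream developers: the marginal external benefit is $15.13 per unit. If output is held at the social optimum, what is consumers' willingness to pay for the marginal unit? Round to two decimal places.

P = $75.56

Social marginal cost = private MC − MEB = 24.43 + 3.47x.
Set SMC = demand: 24.43 + 3.47x = 113.58 - 2.58x → x* = 14.7355.
Consumer price on the demand curve at x*: 113.58 − 2.58×14.7355 = 75.5624.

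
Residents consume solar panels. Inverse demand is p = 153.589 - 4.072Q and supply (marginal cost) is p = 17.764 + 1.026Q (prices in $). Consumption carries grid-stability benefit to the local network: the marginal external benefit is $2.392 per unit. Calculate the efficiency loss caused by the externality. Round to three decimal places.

Market equilibrium (private): 17.764 + 1.026Q = 153.589 - 4.072Q → Q_m = 26.6428.
Social marginal benefit = demand + MEB = 155.981 - 4.072Q.
Set SMB = MC: 155.981 - 4.072Q = 17.764 + 1.026Q → Q* = 27.1120.
The welfare-loss triangle has base |Q_m − Q*| and height MEB(Q_m) (the vertical gap between SMB and MC is zero at Q* and MEB at Q_m).
DWL = ½ × 0.4692 × 2.3920 = 0.5612.

DWL = $0.561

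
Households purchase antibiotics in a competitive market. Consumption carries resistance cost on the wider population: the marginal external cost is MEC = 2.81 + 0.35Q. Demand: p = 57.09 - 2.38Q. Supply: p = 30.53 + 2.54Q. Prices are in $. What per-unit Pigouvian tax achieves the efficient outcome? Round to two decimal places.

Social marginal benefit = demand − MEC = 54.28 - 2.73Q.
Set SMB = MC: 54.28 - 2.73Q = 30.53 + 2.54Q → Q* = 4.5066.
The Pigouvian tax equals MEC at Q*: 2.81 + 0.35×4.5066 = 4.3873.

tax = $4.39 per unit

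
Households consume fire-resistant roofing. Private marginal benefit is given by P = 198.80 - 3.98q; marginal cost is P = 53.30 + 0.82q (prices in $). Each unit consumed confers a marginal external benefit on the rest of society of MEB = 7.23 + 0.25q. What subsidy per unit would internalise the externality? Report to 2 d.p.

Social marginal benefit = demand + MEB = 206.03 - 3.73q.
Set SMB = MC: 206.03 - 3.73q = 53.30 + 0.82q → q* = 33.5670.
The Pigouvian subsidy equals MEB at q*: 7.23 + 0.25×33.5670 = 15.6218.

subsidy = $15.62 per unit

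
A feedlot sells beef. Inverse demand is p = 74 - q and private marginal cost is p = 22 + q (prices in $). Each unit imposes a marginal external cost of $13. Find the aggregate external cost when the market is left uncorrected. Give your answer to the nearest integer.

Market equilibrium (private): 22 + q = 74 - q → q_m = 26.0000.
Total external cost = MEC × q_m = 13 × 26.0000 = 338.0000.

$338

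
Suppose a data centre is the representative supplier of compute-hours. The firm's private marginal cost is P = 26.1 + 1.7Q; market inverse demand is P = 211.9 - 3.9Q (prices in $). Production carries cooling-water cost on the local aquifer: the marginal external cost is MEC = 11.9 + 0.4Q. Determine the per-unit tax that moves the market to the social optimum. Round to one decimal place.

tax = $23.5 per unit

Social marginal cost = private MC + MEC = 38.0 + 2.1Q.
Set SMC = demand: 38.0 + 2.1Q = 211.9 - 3.9Q → Q* = 28.9833.
The Pigouvian tax equals MEC at Q*: 11.9 + 0.4×28.9833 = 23.4933.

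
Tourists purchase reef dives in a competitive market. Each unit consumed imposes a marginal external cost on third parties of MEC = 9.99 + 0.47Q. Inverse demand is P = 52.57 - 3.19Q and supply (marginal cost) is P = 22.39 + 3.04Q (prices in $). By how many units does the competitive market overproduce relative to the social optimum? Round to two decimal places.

Market equilibrium (private): 22.39 + 3.04Q = 52.57 - 3.19Q → Q_m = 4.8443.
Social marginal benefit = demand − MEC = 42.58 - 3.66Q.
Set SMB = MC: 42.58 - 3.66Q = 22.39 + 3.04Q → Q* = 3.0134.
Gap = |4.8443 − 3.0134| = 1.8309.

1.83 units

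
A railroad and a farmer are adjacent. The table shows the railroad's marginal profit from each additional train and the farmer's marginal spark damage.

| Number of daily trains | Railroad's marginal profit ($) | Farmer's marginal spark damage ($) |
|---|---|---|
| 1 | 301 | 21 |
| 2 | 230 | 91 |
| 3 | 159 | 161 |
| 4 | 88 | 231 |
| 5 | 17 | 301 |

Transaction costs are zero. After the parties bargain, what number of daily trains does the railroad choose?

2

Bargaining reaches the level where marginal profit last exceeds marginal spark damage.
That holds through level 2 (230 ≥ 91) but not at 3 (159 < 161).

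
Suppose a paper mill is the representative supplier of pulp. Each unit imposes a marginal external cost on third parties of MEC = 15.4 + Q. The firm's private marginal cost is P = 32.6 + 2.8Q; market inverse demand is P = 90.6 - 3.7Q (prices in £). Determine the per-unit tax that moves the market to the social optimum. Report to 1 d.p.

Social marginal cost = private MC + MEC = 48.0 + 3.8Q.
Set SMC = demand: 48.0 + 3.8Q = 90.6 - 3.7Q → Q* = 5.6800.
The Pigouvian tax equals MEC at Q*: 15.4 + 1.0×5.6800 = 21.0800.

tax = £21.1 per unit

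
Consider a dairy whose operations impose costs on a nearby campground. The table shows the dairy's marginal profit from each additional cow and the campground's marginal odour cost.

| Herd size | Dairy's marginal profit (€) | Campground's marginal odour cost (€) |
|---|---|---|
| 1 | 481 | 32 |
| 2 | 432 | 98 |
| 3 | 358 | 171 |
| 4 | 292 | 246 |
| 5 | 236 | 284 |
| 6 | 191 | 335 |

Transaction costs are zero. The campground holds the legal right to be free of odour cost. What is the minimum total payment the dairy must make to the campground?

€547

Efficient level: marginal profit ≥ marginal odour cost through level 4, so k* = 4.
With the campground holding the right, the dairy must at least compensate total damage at k*: 32 + 98 + 171 + 246 = 547.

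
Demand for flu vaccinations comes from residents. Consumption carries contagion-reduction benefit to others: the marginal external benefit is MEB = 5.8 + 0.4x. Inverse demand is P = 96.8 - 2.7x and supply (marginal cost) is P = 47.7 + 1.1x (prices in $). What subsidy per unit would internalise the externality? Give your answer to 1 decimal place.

Social marginal benefit = demand + MEB = 102.6 - 2.3x.
Set SMB = MC: 102.6 - 2.3x = 47.7 + 1.1x → x* = 16.1471.
The Pigouvian subsidy equals MEB at x*: 5.8 + 0.4×16.1471 = 12.2588.

subsidy = $12.3 per unit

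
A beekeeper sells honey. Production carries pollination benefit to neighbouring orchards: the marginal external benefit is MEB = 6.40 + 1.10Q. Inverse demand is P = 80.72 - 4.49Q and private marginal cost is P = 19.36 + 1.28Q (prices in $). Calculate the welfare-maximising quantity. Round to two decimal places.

Social marginal cost = private MC − MEB = 12.96 + 0.18Q.
Set SMC = demand: 12.96 + 0.18Q = 80.72 - 4.49Q → Q* = 14.5096.

Q* = 14.51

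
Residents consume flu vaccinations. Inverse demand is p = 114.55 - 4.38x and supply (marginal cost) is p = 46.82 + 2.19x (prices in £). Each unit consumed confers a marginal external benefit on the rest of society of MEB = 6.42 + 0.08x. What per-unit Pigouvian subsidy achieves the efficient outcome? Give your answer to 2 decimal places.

Social marginal benefit = demand + MEB = 120.97 - 4.30x.
Set SMB = MC: 120.97 - 4.30x = 46.82 + 2.19x → x* = 11.4253.
The Pigouvian subsidy equals MEB at x*: 6.42 + 0.08×11.4253 = 7.3340.

subsidy = £7.33 per unit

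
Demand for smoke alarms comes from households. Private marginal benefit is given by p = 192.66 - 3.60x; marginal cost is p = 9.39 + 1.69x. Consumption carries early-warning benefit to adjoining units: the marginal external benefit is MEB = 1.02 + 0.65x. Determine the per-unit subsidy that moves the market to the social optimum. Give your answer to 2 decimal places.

subsidy = 26.84 per unit

Social marginal benefit = demand + MEB = 193.68 - 2.95x.
Set SMB = MC: 193.68 - 2.95x = 9.39 + 1.69x → x* = 39.7177.
The Pigouvian subsidy equals MEB at x*: 1.02 + 0.65×39.7177 = 26.8365.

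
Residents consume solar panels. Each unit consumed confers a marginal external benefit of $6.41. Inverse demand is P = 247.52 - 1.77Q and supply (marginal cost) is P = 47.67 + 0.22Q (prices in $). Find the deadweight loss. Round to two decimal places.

DWL = $10.32

Market equilibrium (private): 47.67 + 0.22Q = 247.52 - 1.77Q → Q_m = 100.4271.
Social marginal benefit = demand + MEB = 253.93 - 1.77Q.
Set SMB = MC: 253.93 - 1.77Q = 47.67 + 0.22Q → Q* = 103.6482.
Height of the DWL triangle at Q_m is SMB(Q_m) − MC(Q_m) = MEB(Q_m) = 6.4100.
DWL = ½ × 3.2211 × 6.4100 = 10.3236.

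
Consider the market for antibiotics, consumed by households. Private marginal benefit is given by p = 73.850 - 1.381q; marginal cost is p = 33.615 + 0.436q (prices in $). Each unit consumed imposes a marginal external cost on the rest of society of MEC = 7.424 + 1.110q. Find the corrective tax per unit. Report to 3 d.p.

tax = $19.867 per unit

Social marginal benefit = demand − MEC = 66.426 - 2.491q.
Set SMB = MC: 66.426 - 2.491q = 33.615 + 0.436q → q* = 11.2098.
The Pigouvian tax equals MEC at q*: 7.424 + 1.110×11.2098 = 19.8669.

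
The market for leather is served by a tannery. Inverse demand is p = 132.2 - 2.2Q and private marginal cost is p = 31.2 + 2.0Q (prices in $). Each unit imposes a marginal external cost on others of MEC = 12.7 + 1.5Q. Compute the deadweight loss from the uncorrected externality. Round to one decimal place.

DWL = $208.7

Market equilibrium (private): 31.2 + 2.0Q = 132.2 - 2.2Q → Q_m = 24.0476.
Social marginal cost = private MC + MEC = 43.9 + 3.5Q.
Set SMC = demand: 43.9 + 3.5Q = 132.2 - 2.2Q → Q* = 15.4912.
Height of the DWL triangle at Q_m is SMC(Q_m) − demand(Q_m) = MEC(Q_m) = 48.7714.
DWL = ½ × 8.5564 × 48.7714 = 208.6538.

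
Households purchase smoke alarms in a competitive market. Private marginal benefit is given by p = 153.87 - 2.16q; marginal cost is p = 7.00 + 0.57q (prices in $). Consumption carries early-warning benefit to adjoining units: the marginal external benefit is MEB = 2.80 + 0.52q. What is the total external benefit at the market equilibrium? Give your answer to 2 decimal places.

$903.15

Market equilibrium (private): 7.00 + 0.57q = 153.87 - 2.16q → q_m = 53.7985.
Total external benefit = ∫₀^{q_m} (2.80 + 0.52q) dq = 2.80×53.7985 + ½×0.52×53.7985² = 903.1482.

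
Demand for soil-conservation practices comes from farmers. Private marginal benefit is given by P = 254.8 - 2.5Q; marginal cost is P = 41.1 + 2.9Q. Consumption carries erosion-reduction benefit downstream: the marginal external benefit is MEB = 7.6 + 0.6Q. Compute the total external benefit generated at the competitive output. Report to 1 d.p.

Market equilibrium (private): 41.1 + 2.9Q = 254.8 - 2.5Q → Q_m = 39.5741.
Total external benefit = ∫₀^{Q_m} (7.6 + 0.6Q) dQ = 7.6×39.5741 + ½×0.6×39.5741² = 770.5960.

770.6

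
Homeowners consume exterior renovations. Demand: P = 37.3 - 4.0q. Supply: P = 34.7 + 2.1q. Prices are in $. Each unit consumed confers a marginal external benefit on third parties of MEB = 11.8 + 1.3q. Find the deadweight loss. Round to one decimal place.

DWL = $15.9

Market equilibrium (private): 34.7 + 2.1q = 37.3 - 4.0q → q_m = 0.4262.
Social marginal benefit = demand + MEB = 49.1 - 2.7q.
Set SMB = MC: 49.1 - 2.7q = 34.7 + 2.1q → q* = 3.0000.
The loss is the area between SMB and MC from q* to q_m; with linear curves that's a triangle of height MEB(q_m).
DWL = ½ × 2.5738 × 12.3541 = 15.8985.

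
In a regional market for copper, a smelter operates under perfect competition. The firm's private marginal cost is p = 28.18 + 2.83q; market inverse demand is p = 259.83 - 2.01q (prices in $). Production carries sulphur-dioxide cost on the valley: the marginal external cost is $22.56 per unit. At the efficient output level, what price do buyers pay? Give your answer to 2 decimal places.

P = $173.00

Social marginal cost = private MC + MEC = 50.74 + 2.83q.
Set SMC = demand: 50.74 + 2.83q = 259.83 - 2.01q → q* = 43.2004.
Consumer price on the demand curve at q*: 259.83 − 2.01×43.2004 = 172.9972.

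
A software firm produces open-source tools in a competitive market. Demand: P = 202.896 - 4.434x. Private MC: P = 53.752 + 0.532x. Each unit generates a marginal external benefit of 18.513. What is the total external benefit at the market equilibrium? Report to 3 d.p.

556.001

Market equilibrium (private): 53.752 + 0.532x = 202.896 - 4.434x → x_m = 30.0330.
Total external benefit = MEB × x_m = 18.513 × 30.0330 = 556.0009.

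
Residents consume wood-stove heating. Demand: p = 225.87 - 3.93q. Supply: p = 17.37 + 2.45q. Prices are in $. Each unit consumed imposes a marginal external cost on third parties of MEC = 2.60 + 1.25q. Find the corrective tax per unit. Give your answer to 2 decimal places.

tax = $36.33 per unit

Social marginal benefit = demand − MEC = 223.27 - 5.18q.
Set SMB = MC: 223.27 - 5.18q = 17.37 + 2.45q → q* = 26.9856.
The Pigouvian tax equals MEC at q*: 2.60 + 1.25×26.9856 = 36.3320.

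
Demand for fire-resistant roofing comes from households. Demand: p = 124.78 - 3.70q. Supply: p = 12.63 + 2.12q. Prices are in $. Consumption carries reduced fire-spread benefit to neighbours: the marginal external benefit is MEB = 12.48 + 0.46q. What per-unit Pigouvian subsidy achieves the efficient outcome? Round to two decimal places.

subsidy = $23.18 per unit

Social marginal benefit = demand + MEB = 137.26 - 3.24q.
Set SMB = MC: 137.26 - 3.24q = 12.63 + 2.12q → q* = 23.2519.
The Pigouvian subsidy equals MEB at q*: 12.48 + 0.46×23.2519 = 23.1759.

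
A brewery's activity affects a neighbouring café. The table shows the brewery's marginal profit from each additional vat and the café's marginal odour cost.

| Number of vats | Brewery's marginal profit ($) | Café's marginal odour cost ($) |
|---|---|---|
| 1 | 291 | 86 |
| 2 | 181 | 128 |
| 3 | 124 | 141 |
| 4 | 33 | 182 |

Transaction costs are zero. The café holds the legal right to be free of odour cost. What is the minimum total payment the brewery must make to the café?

Efficient level: marginal profit ≥ marginal odour cost through level 2, so k* = 2.
With the café holding the right, the brewery must at least compensate total damage at k*: 86 + 128 = 214.

$214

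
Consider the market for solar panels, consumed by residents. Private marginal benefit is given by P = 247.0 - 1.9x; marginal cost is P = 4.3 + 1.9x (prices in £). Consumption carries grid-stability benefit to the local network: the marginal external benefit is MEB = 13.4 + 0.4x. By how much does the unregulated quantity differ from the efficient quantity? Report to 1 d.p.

11.5 units

Market equilibrium (private): 4.3 + 1.9x = 247.0 - 1.9x → x_m = 63.8684.
Social marginal benefit = demand + MEB = 260.4 - 1.5x.
Set SMB = MC: 260.4 - 1.5x = 4.3 + 1.9x → x* = 75.3235.
Gap = |63.8684 − 75.3235| = 11.4551.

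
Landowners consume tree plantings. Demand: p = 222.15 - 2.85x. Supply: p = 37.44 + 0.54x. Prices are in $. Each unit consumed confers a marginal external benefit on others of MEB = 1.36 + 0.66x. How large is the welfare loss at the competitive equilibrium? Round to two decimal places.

Market equilibrium (private): 37.44 + 0.54x = 222.15 - 2.85x → x_m = 54.4867.
Social marginal benefit = demand + MEB = 223.51 - 2.19x.
Set SMB = MC: 223.51 - 2.19x = 37.44 + 0.54x → x* = 68.1575.
Height of the DWL triangle at x_m is SMB(x_m) − MC(x_m) = MEB(x_m) = 37.3212.
DWL = ½ × 13.6708 × 37.3212 = 255.1053.

DWL = $255.11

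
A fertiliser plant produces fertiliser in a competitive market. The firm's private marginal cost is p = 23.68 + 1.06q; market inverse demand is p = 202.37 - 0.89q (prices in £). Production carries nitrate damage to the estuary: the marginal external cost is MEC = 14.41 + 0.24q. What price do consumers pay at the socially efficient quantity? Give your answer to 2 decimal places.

P = £135.61

Social marginal cost = private MC + MEC = 38.09 + 1.30q.
Set SMC = demand: 38.09 + 1.30q = 202.37 - 0.89q → q* = 75.0137.
Consumer price on the demand curve at q*: 202.37 − 0.89×75.0137 = 135.6078.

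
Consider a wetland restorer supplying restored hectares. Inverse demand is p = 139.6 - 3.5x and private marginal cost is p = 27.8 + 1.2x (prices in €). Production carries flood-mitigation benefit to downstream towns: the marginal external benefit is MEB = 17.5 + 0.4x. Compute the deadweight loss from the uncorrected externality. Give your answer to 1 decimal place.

DWL = €84.9

Market equilibrium (private): 27.8 + 1.2x = 139.6 - 3.5x → x_m = 23.7872.
Social marginal cost = private MC − MEB = 10.3 + 0.8x.
Set SMC = demand: 10.3 + 0.8x = 139.6 - 3.5x → x* = 30.0698.
Between x* and x_m the wedge demand − SMC runs linearly from 0 to MEB(x_m), so the loss is a triangle.
DWL = ½ × 6.2826 × 27.0149 = 84.8619.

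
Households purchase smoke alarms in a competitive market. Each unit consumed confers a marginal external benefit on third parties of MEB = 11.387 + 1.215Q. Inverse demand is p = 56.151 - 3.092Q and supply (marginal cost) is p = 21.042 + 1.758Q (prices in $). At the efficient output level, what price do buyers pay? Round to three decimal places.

P = $16.601

Social marginal benefit = demand + MEB = 67.538 - 1.877Q.
Set SMB = MC: 67.538 - 1.877Q = 21.042 + 1.758Q → Q* = 12.7912.
Consumer price on the demand curve at Q*: 56.151 − 3.092×12.7912 = 16.6006.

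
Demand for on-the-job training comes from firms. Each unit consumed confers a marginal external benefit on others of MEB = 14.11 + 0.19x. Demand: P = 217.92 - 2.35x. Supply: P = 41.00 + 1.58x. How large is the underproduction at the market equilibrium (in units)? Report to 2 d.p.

6.06 units

Market equilibrium (private): 41.00 + 1.58x = 217.92 - 2.35x → x_m = 45.0178.
Social marginal benefit = demand + MEB = 232.03 - 2.16x.
Set SMB = MC: 232.03 - 2.16x = 41.00 + 1.58x → x* = 51.0775.
Gap = |45.0178 − 51.0775| = 6.0597.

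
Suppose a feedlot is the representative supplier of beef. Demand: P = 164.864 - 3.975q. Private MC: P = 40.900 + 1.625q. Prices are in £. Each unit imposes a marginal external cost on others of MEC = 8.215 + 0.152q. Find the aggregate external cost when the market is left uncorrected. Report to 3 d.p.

Market equilibrium (private): 40.900 + 1.625q = 164.864 - 3.975q → q_m = 22.1364.
Total external cost = ∫₀^{q_m} (8.215 + 0.152q) dq = 8.215×22.1364 + ½×0.152×22.1364² = 219.0921.

£219.092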